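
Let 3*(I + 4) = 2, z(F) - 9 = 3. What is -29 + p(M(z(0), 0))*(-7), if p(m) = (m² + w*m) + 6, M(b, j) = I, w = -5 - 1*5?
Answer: -3439/9 ≈ -382.11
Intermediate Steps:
z(F) = 12 (z(F) = 9 + 3 = 12)
w = -10 (w = -5 - 5 = -10)
I = -10/3 (I = -4 + (⅓)*2 = -4 + ⅔ = -10/3 ≈ -3.3333)
M(b, j) = -10/3
p(m) = 6 + m² - 10*m (p(m) = (m² - 10*m) + 6 = 6 + m² - 10*m)
-29 + p(M(z(0), 0))*(-7) = -29 + (6 + (-10/3)² - 10*(-10/3))*(-7) = -29 + (6 + 100/9 + 100/3)*(-7) = -29 + (454/9)*(-7) = -29 - 3178/9 = -3439/9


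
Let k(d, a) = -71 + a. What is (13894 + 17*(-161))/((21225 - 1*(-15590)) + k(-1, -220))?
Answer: 11157/36524 ≈ 0.30547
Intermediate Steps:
(13894 + 17*(-161))/((21225 - 1*(-15590)) + k(-1, -220)) = (13894 + 17*(-161))/((21225 - 1*(-15590)) + (-71 - 220)) = (13894 - 2737)/((21225 + 15590) - 291) = 11157/(36815 - 291) = 11157/36524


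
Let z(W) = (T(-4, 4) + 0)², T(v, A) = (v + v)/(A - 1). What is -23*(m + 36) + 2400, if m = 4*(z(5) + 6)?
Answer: 3292/9 ≈ 365.78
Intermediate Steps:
T(v, A) = 2*v/(-1 + A) (T(v, A) = (2*v)/(-1 + A) = 2*v/(-1 + A))
z(W) = 64/9 (z(W) = (2*(-4)/(-1 + 4) + 0)² = (2*(-4)/3 + 0)² = (2*(-4)*(⅓) + 0)² = (-8/3 + 0)² = (-8/3)² = 64/9)
m = 472/9 (m = 4*(64/9 + 6) = 4*(118/9) = 472/9 ≈ 52.444)
-23*(m + 36) + 2400 = -23*(472/9 + 36) + 2400 = -23*796/9 + 2400 = -18308/9 + 2400 = 3292/9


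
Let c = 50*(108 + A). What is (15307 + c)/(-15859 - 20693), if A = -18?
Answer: -19807/36552 ≈ -0.54189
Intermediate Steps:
c = 4500 (c = 50*(108 - 18) = 50*90 = 4500)
(15307 + c)/(-15859 - 20693) = (15307 + 4500)/(-15859 - 20693) = 19807/(-36552) = 19807*(-1/36552) = -19807/36552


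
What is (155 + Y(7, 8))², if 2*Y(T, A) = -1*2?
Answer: 23716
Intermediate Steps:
Y(T, A) = -1 (Y(T, A) = (-1*2)/2 = (½)*(-2) = -1)
(155 + Y(7, 8))² = (155 - 1)² = 154² = 23716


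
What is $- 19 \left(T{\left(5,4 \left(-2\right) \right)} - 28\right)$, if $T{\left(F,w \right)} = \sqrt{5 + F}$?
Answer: $532 - 19 \sqrt{10} \approx 471.92$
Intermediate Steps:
$- 19 \left(T{\left(5,4 \left(-2\right) \right)} - 28\right) = - 19 \left(\sqrt{5 + 5} - 28\right) = - 19 \left(\sqrt{10} - 28\right) = - 19 \left(-28 + \sqrt{10}\right) = 532 - 19 \sqrt{10}$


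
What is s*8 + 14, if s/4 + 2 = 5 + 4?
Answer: 238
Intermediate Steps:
s = 28 (s = -8 + 4*(5 + 4) = -8 + 4*9 = -8 + 36 = 28)
s*8 + 14 = 28*8 + 14 = 224 + 14 = 238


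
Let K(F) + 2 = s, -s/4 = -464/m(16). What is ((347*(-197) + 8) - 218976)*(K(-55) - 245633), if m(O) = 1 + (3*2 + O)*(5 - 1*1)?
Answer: 6280870241493/89 ≈ 7.0572e+10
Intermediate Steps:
m(O) = 25 + 4*O (m(O) = 1 + (6 + O)*(5 - 1) = 1 + (6 + O)*4 = 1 + (24 + 4*O) = 25 + 4*O)
s = 1856/89 (s = -(-1856)/(25 + 4*16) = -(-1856)/(25 + 64) = -(-1856)/89 = -4*(-464/89) = 1856/89 ≈ 20.854)
K(F) = 1678/89 (K(F) = -2 + 1856/89 = 1678/89)
((347*(-197) + 8) - 218976)*(K(-55) - 245633) = ((347*(-197) + 8) - 218976)*(1678/89 - 245633) = ((-68359 + 8) - 218976)*(-21859659/89) = (-68351 - 218976)*(-21859659/89) = -287327*(-21859659/89) = 6280870241493/89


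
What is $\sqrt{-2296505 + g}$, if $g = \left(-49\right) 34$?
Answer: $i \sqrt{2298171} \approx 1516.0 i$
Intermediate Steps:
$g = -1666$
$\sqrt{-2296505 + g} = \sqrt{-2296505 - 1666} = \sqrt{-2298171} = i \sqrt{2298171}$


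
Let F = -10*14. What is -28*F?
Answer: 3920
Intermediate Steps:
F = -140
-28*F = -28*(-140) = 3920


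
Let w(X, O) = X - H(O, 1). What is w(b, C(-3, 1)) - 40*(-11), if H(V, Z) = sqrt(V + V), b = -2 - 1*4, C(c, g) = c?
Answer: 434 - I*sqrt(6) ≈ 434.0 - 2.4495*I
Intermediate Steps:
b = -6 (b = -2 - 4 = -6)
H(V, Z) = sqrt(2)*sqrt(V) (H(V, Z) = sqrt(2*V) = sqrt(2)*sqrt(V))
w(X, O) = X - sqrt(2)*sqrt(O)
w(b, C(-3, 1)) - 40*(-11) = (-6 - sqrt(2)*sqrt(-3)) - 40*(-11) = (-6 - sqrt(2)*I*sqrt(3)) + 440 = (-6 - I*sqrt(6)) + 440 = 434 - I*sqrt(6)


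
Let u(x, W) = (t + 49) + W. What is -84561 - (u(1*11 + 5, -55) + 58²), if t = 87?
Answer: -88006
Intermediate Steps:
u(x, W) = 136 + W (u(x, W) = (87 + 49) + W = 136 + W)
-84561 - (u(1*11 + 5, -55) + 58²) = -84561 - ((136 - 55) + 58²) = -84561 - (81 + 3364) = -84561 - 1*3445 = -84561 - 3445 = -88006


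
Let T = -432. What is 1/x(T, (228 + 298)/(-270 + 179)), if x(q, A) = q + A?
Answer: -91/39838 ≈ -0.0022843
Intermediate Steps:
x(q, A) = A + q
1/x(T, (228 + 298)/(-270 + 179)) = 1/((228 + 298)/(-270 + 179) - 432) = 1/(526/(-91) - 432) = 1/(526*(-1/91) - 432) = 1/(-526/91 - 432) = 1/(-39838/91) = -91/39838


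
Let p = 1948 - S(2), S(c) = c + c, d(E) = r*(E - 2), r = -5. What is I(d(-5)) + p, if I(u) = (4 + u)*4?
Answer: 2100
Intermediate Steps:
d(E) = 10 - 5*E (d(E) = -5*(E - 2) = -5*(-2 + E) = 10 - 5*E)
I(u) = 16 + 4*u
S(c) = 2*c
p = 1944 (p = 1948 - 2*2 = 1948 - 1*4 = 1948 - 4 = 1944)
I(d(-5)) + p = (16 + 4*(10 - 5*(-5))) + 1944 = (16 + 4*(10 + 25)) + 1944 = (16 + 4*35) + 1944 = (16 + 140) + 1944 = 156 + 1944 = 2100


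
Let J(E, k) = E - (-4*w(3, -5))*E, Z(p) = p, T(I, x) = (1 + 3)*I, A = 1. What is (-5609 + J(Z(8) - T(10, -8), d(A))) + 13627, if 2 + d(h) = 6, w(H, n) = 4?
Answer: 7474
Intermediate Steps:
d(h) = 4 (d(h) = -2 + 6 = 4)
T(I, x) = 4*I
J(E, k) = 17*E (J(E, k) = E - (-4*4)*E = E - (-16)*E = E + 16*E = 17*E)
(-5609 + J(Z(8) - T(10, -8), d(A))) + 13627 = (-5609 + 17*(8 - 4*10)) + 13627 = (-5609 + 17*(8 - 1*40)) + 13627 = (-5609 + 17*(8 - 40)) + 13627 = (-5609 + 17*(-32)) + 13627 = (-5609 - 544) + 13627 = -6153 + 13627 = 7474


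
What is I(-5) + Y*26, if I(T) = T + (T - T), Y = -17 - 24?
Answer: -1071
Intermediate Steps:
Y = -41
I(T) = T (I(T) = T + 0 = T)
I(-5) + Y*26 = -5 - 41*26 = -5 - 1066 = -1071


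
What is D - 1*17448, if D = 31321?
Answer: 13873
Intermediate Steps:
D - 1*17448 = 31321 - 1*17448 = 31321 - 17448 = 13873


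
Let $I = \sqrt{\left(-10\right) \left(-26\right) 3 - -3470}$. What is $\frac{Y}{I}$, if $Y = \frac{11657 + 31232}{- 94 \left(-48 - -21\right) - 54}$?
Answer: $\frac{42889 \sqrt{170}}{2111400} \approx 0.26485$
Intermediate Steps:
$I = 5 \sqrt{170}$ ($I = \sqrt{260 \cdot 3 + \left(-10846 + 14316\right)} = \sqrt{780 + 3470} = \sqrt{4250} = 5 \sqrt{170} \approx 65.192$)
$Y = \frac{42889}{2484}$ ($Y = \frac{42889}{- 94 \left(-48 + 21\right) - 54} = \frac{42889}{\left(-94\right) \left(-27\right) - 54} = \frac{42889}{2538 - 54} = \frac{42889}{2484} \approx 17.266$)
$\frac{Y}{I} = \frac{42889}{2484 \cdot 5 \sqrt{170}} = \frac{42889 \frac{\sqrt{170}}{850}}{2484} = \frac{42889 \sqrt{170}}{2111400}$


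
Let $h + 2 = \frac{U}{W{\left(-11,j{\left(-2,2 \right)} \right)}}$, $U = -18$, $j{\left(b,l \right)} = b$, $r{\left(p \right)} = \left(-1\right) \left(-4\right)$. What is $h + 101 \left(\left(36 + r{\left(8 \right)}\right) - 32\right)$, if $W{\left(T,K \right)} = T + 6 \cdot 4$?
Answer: $\frac{10460}{13} \approx 804.62$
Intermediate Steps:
$r{\left(p \right)} = 4$
$W{\left(T,K \right)} = 24 + T$ ($W{\left(T,K \right)} = T + 24 = 24 + T$)
$h = - \frac{44}{13}$ ($h = -2 - \frac{18}{24 - 11} = -2 - \frac{18}{13} = - \frac{44}{13} \approx -3.3846$)
$h + 101 \left(\left(36 + r{\left(8 \right)}\right) - 32\right) = - \frac{44}{13} + 101 \left(\left(36 + 4\right) - 32\right) = - \frac{44}{13} + 101 \left(40 - 32\right) = - \frac{44}{13} + 101 \cdot 8 = - \frac{44}{13} + 808 = \frac{10460}{13}$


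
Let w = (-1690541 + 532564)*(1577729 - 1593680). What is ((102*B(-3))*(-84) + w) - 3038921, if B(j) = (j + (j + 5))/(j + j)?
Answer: 18467850778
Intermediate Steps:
w = 18470891127 (w = -1157977*(-15951) = 18470891127)
B(j) = (5 + 2*j)/(2*j) (B(j) = (j + (5 + j))/((2*j)) = (5 + 2*j)*(1/(2*j)) = (5 + 2*j)/(2*j))
((102*B(-3))*(-84) + w) - 3038921 = ((102*((5/2 - 3)/(-3)))*(-84) + 18470891127) - 3038921 = ((102*(-⅓*(-½)))*(-84) + 18470891127) - 3038921 = ((102*(⅙))*(-84) + 18470891127) - 3038921 = (17*(-84) + 18470891127) - 3038921 = (-1428 + 18470891127) - 3038921 = 18470889699 - 3038921 = 18467850778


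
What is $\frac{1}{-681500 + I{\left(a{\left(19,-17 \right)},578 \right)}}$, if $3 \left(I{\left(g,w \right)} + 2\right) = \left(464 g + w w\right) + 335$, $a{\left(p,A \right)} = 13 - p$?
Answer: $- \frac{1}{570957} \approx -1.7514 \cdot 10^{-6}$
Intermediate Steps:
$I{\left(g,w \right)} = \frac{329}{3} + \frac{w^{2}}{3} + \frac{464 g}{3}$ ($I{\left(g,w \right)} = -2 + \frac{\left(464 g + w w\right) + 335}{3} = -2 + \frac{\left(464 g + w^{2}\right) + 335}{3} = -2 + \frac{\left(w^{2} + 464 g\right) + 335}{3} = -2 + \frac{335 + w^{2} + 464 g}{3} = -2 + \left(\frac{335}{3} + \frac{w^{2}}{3} + \frac{464 g}{3}\right) = \frac{329}{3} + \frac{w^{2}}{3} + \frac{464 g}{3}$)
$\frac{1}{-681500 + I{\left(a{\left(19,-17 \right)},578 \right)}} = \frac{1}{-681500 + \left(\frac{329}{3} + \frac{578^{2}}{3} + \frac{464 \left(13 - 19\right)}{3}\right)} = \frac{1}{-681500 + \left(\frac{329}{3} + \frac{1}{3} \cdot 334084 + \frac{464 \left(13 - 19\right)}{3}\right)} = \frac{1}{-681500 + \left(\frac{329}{3} + \frac{334084}{3} + \frac{464}{3} \left(-6\right)\right)} = \frac{1}{-681500 + \left(\frac{329}{3} + \frac{334084}{3} - 928\right)} = \frac{1}{-681500 + 110543} = \frac{1}{-570957} = - \frac{1}{570957}$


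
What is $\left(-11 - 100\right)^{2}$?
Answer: $12321$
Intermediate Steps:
$\left(-11 - 100\right)^{2} = \left(-111\right)^{2} = 12321$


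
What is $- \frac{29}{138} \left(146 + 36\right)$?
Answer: $- \frac{2639}{69} \approx -38.246$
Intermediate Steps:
$- \frac{29}{138} \left(146 + 36\right) = \left(-29\right) \frac{1}{138} \cdot 182 = \left(- \frac{29}{138}\right) 182 = - \frac{2639}{69}$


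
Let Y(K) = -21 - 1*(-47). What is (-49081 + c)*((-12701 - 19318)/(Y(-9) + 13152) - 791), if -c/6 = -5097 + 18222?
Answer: 121507049357/1198 ≈ 1.0142e+8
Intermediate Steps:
c = -78750 (c = -6*(-5097 + 18222) = -6*13125 = -78750)
Y(K) = 26 (Y(K) = -21 + 47 = 26)
(-49081 + c)*((-12701 - 19318)/(Y(-9) + 13152) - 791) = (-49081 - 78750)*((-12701 - 19318)/(26 + 13152) - 791) = -127831*(-32019/13178 - 791) = -127831*(-10455817/13178) = 121507049357/1198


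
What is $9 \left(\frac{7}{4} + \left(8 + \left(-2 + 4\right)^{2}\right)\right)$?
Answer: $\frac{495}{4} \approx 123.75$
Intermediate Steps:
$9 \left(\frac{7}{4} + \left(8 + \left(-2 + 4\right)^{2}\right)\right) = 9 \left(7 \cdot \frac{1}{4} + \left(8 + 2^{2}\right)\right) = 9 \left(\frac{7}{4} + \left(8 + 4\right)\right) = 9 \left(\frac{7}{4} + 12\right) = 9 \cdot \frac{55}{4} = \frac{495}{4}$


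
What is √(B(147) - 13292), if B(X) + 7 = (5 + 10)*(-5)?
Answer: 3*I*√1486 ≈ 115.65*I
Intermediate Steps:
B(X) = -82 (B(X) = -7 + (5 + 10)*(-5) = -7 + 15*(-5) = -7 - 75 = -82)
√(B(147) - 13292) = √(-82 - 13292) = √(-13374) = 3*I*√1486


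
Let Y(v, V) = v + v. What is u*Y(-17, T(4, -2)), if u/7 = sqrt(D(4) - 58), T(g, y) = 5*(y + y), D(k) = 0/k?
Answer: -238*I*sqrt(58) ≈ -1812.6*I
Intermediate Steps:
D(k) = 0
T(g, y) = 10*y (T(g, y) = 5*(2*y) = 10*y)
Y(v, V) = 2*v
u = 7*I*sqrt(58) (u = 7*sqrt(0 - 58) = 7*sqrt(-58) = 7*(I*sqrt(58)) = 7*I*sqrt(58) ≈ 53.31*I)
u*Y(-17, T(4, -2)) = (7*I*sqrt(58))*(2*(-17)) = (7*I*sqrt(58))*(-34) = -238*I*sqrt(58)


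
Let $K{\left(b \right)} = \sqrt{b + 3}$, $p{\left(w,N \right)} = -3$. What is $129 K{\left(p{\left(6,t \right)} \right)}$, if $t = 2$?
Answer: $0$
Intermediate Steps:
$K{\left(b \right)} = \sqrt{3 + b}$
$129 K{\left(p{\left(6,t \right)} \right)} = 129 \sqrt{3 - 3} = 129 \sqrt{0} = 129 \cdot 0 = 0$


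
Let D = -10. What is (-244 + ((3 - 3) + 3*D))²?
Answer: 75076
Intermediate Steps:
(-244 + ((3 - 3) + 3*D))² = (-244 + ((3 - 3) + 3*(-10)))² = (-244 + (0 - 30))² = (-244 - 30)² = (-274)² = 75076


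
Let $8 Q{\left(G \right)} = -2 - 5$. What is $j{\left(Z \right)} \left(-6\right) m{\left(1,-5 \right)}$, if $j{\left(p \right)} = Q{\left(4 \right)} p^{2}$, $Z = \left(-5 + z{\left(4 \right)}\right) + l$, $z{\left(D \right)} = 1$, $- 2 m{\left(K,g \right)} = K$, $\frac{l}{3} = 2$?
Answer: $- \frac{21}{2} \approx -10.5$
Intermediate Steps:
$l = 6$ ($l = 3 \cdot 2 = 6$)
$m{\left(K,g \right)} = - \frac{K}{2}$
$Q{\left(G \right)} = - \frac{7}{8}$ ($Q{\left(G \right)} = \frac{-2 - 5}{8} = \frac{1}{8} \left(-7\right) = - \frac{7}{8}$)
$Z = 2$ ($Z = \left(-5 + 1\right) + 6 = -4 + 6 = 2$)
$j{\left(p \right)} = - \frac{7 p^{2}}{8}$
$j{\left(Z \right)} \left(-6\right) m{\left(1,-5 \right)} = - \frac{7 \cdot 2^{2}}{8} \left(-6\right) \left(\left(- \frac{1}{2}\right) 1\right) = \left(- \frac{7}{8}\right) 4 \left(-6\right) \left(- \frac{1}{2}\right) = \left(- \frac{7}{2}\right) \left(-6\right) \left(- \frac{1}{2}\right) = 21 \left(- \frac{1}{2}\right) = - \frac{21}{2}$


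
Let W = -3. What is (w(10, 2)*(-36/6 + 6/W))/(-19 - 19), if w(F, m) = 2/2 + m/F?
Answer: 24/95 ≈ 0.25263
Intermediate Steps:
w(F, m) = 1 + m/F (w(F, m) = 2*(1/2) + m/F = 1 + m/F)
(w(10, 2)*(-36/6 + 6/W))/(-19 - 19) = (((10 + 2)/10)*(-36/6 + 6/(-3)))/(-19 - 19) = (((1/10)*12)*(-36*1/6 + 6*(-1/3)))/(-38) = (6*(-6 - 2)/5)*(-1/38) = ((6/5)*(-8))*(-1/38) = -48/5*(-1/38) = 24/95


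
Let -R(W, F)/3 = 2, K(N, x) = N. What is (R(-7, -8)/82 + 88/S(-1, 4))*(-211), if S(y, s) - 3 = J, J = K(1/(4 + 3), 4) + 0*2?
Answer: -241595/41 ≈ -5892.6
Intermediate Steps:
R(W, F) = -6 (R(W, F) = -3*2 = -6)
J = ⅐ (J = 1/(4 + 3) + 0*2 = 1/7 + 0 = ⅐ + 0 = ⅐ ≈ 0.14286)
S(y, s) = 22/7 (S(y, s) = 3 + ⅐ = 22/7)
(R(-7, -8)/82 + 88/S(-1, 4))*(-211) = (-6/82 + 88/(22/7))*(-211) = (-6*1/82 + 88*(7/22))*(-211) = (-3/41 + 28)*(-211) = (1145/41)*(-211) = -241595/41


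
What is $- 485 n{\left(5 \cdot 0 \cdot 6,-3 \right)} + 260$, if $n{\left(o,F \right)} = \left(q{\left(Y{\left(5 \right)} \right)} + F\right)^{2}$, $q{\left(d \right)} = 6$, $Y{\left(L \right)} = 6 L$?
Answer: $-4105$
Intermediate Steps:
$n{\left(o,F \right)} = \left(6 + F\right)^{2}$
$- 485 n{\left(5 \cdot 0 \cdot 6,-3 \right)} + 260 = - 485 \left(6 - 3\right)^{2} + 260 = - 485 \cdot 3^{2} + 260 = \left(-485\right) 9 + 260 = -4365 + 260 = -4105$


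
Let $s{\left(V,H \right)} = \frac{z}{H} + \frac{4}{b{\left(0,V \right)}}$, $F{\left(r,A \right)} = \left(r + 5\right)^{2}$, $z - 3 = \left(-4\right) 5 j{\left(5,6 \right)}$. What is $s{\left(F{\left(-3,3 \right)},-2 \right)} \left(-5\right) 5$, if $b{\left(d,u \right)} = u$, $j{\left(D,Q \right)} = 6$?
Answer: $- \frac{2975}{2} \approx -1487.5$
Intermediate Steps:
$z = -117$ ($z = 3 + \left(-4\right) 5 \cdot 6 = 3 - 120 = -117$)
$F{\left(r,A \right)} = \left(5 + r\right)^{2}$
$s{\left(V,H \right)} = - \frac{117}{H} + \frac{4}{V}$
$s{\left(F{\left(-3,3 \right)},-2 \right)} \left(-5\right) 5 = \left(- \frac{117}{-2} + \frac{4}{\left(5 - 3\right)^{2}}\right) \left(-5\right) 5 = \left(\left(-117\right) \left(- \frac{1}{2}\right) + \frac{4}{2^{2}}\right) \left(-5\right) 5 = \left(\frac{117}{2} + \frac{4}{4}\right) \left(-5\right) 5 = \left(\frac{117}{2} + 4 \cdot \frac{1}{4}\right) \left(-5\right) 5 = \left(\frac{117}{2} + 1\right) \left(-5\right) 5 = \frac{119}{2} \left(-5\right) 5 = \left(- \frac{595}{2}\right) 5 = - \frac{2975}{2}$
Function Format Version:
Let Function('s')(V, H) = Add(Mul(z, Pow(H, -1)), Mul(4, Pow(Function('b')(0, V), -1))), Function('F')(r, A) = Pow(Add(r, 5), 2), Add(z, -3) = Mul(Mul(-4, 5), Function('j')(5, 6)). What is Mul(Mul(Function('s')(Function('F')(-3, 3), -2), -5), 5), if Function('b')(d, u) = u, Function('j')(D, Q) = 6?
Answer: Rational(-2975, 2) ≈ -1487.5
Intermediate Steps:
z = -117 (z = Add(3, Mul(Mul(-4, 5), 6)) = Add(3, Mul(-20, 6)) = Add(3, -120) = -117)
Function('F')(r, A) = Pow(Add(5, r), 2)
Function('s')(V, H) = Add(Mul(-117, Pow(H, -1)), Mul(4, Pow(V, -1)))
Mul(Mul(Function('s')(Function('F')(-3, 3), -2), -5), 5) = Mul(Mul(Add(Mul(-117, Pow(-2, -1)), Mul(4, Pow(Pow(Add(5, -3), 2), -1))), -5), 5) = Mul(Mul(Add(Mul(-117, Rational(-1, 2)), Mul(4, Pow(Pow(2, 2), -1))), -5), 5) = Mul(Mul(Add(Rational(117, 2), Mul(4, Pow(4, -1))), -5), 5) = Mul(Mul(Add(Rational(117, 2), Mul(4, Rational(1, 4))), -5), 5) = Mul(Mul(Add(Rational(117, 2), 1), -5), 5) = Mul(Mul(Rational(119, 2), -5), 5) = Mul(Rational(-595, 2), 5) = Rational(-2975, 2)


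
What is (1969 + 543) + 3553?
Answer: 6065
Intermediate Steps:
(1969 + 543) + 3553 = 2512 + 3553 = 6065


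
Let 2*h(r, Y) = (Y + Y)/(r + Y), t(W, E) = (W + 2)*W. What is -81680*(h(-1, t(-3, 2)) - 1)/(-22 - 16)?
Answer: 20420/19 ≈ 1074.7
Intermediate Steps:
t(W, E) = W*(2 + W) (t(W, E) = (2 + W)*W = W*(2 + W))
h(r, Y) = Y/(Y + r) (h(r, Y) = ((Y + Y)/(r + Y))/2 = ((2*Y)/(Y + r))/2 = (2*Y/(Y + r))/2 = Y/(Y + r))
-81680*(h(-1, t(-3, 2)) - 1)/(-22 - 16) = -81680*((-3*(2 - 3))/(-3*(2 - 3) - 1) - 1)/(-22 - 16) = -81680*((-3*(-1))/(-3*(-1) - 1) - 1)/(-38) = -81680*(3/(3 - 1) - 1)*(-1)/38 = -81680*(3/2 - 1)*(-1)/38 = -40840*(-1)/38 = -81680*(-1/76) = 20420/19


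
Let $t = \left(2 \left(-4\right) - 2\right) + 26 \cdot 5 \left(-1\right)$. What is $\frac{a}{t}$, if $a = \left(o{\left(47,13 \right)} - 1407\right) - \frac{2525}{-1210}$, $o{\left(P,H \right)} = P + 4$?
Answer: $\frac{327647}{33880} \approx 9.6708$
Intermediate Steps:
$o{\left(P,H \right)} = 4 + P$
$a = - \frac{327647}{242}$ ($a = \left(\left(4 + 47\right) - 1407\right) - \frac{2525}{-1210} = \left(51 - 1407\right) - - \frac{505}{242} = -1356 + \frac{505}{242} = - \frac{327647}{242} \approx -1353.9$)
$t = -140$ ($t = \left(-8 - 2\right) + 26 \left(-5\right) = -10 - 130 = -140$)
$\frac{a}{t} = - \frac{327647}{242 \left(-140\right)} = \left(- \frac{327647}{242}\right) \left(- \frac{1}{140}\right) = \frac{327647}{33880}$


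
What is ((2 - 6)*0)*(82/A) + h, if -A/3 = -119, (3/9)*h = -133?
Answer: -399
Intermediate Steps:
h = -399 (h = 3*(-133) = -399)
A = 357 (A = -3*(-119) = 357)
((2 - 6)*0)*(82/A) + h = ((2 - 6)*0)*(82/357) - 399 = (-4*0)*(82*(1/357)) - 399 = 0*(82/357) - 399 = 0 - 399 = -399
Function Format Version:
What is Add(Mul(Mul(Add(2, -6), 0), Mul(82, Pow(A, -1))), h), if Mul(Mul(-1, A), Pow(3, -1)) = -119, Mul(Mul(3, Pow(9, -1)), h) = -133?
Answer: -399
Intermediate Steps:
h = -399 (h = Mul(3, -133) = -399)
A = 357 (A = Mul(-3, -119) = 357)
Add(Mul(Mul(Add(2, -6), 0), Mul(82, Pow(A, -1))), h) = Add(Mul(Mul(Add(2, -6), 0), Mul(82, Pow(357, -1))), -399) = Add(Mul(Mul(-4, 0), Mul(82, Rational(1, 357))), -399) = Add(Mul(0, Rational(82, 357)), -399) = Add(0, -399) = -399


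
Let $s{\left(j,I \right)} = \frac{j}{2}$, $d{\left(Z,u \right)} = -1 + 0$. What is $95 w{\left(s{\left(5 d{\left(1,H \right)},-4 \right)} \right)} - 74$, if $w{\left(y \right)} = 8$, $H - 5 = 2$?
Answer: $686$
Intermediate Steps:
$H = 7$ ($H = 5 + 2 = 7$)
$d{\left(Z,u \right)} = -1$
$s{\left(j,I \right)} = \frac{j}{2}$ ($s{\left(j,I \right)} = j \frac{1}{2} = \frac{j}{2}$)
$95 w{\left(s{\left(5 d{\left(1,H \right)},-4 \right)} \right)} - 74 = 95 \cdot 8 - 74 = 760 - 74 = 686$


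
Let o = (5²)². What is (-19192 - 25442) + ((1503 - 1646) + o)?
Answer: -44152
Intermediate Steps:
o = 625 (o = 25² = 625)
(-19192 - 25442) + ((1503 - 1646) + o) = (-19192 - 25442) + ((1503 - 1646) + 625) = -44634 + (-143 + 625) = -44634 + 482 = -44152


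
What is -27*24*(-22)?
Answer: 14256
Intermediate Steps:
-27*24*(-22) = -648*(-22) = 14256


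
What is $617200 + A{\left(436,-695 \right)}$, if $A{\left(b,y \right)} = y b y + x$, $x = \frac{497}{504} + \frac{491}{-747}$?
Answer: $\frac{420742471855}{1992} \approx 2.1122 \cdot 10^{8}$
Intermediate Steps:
$x = \frac{655}{1992}$ ($x = 497 \cdot \frac{1}{504} + 491 \left(- \frac{1}{747}\right) = \frac{71}{72} - \frac{491}{747} = \frac{655}{1992} \approx 0.32882$)
$A{\left(b,y \right)} = \frac{655}{1992} + b y^{2}$ ($A{\left(b,y \right)} = y b y + \frac{655}{1992} = b y y + \frac{655}{1992} = b y^{2} + \frac{655}{1992} = \frac{655}{1992} + b y^{2}$)
$617200 + A{\left(436,-695 \right)} = 617200 + \left(\frac{655}{1992} + 436 \left(-695\right)^{2}\right) = 617200 + \left(\frac{655}{1992} + 436 \cdot 483025\right) = 617200 + \left(\frac{655}{1992} + 210598900\right) = 617200 + \frac{419513009455}{1992} = \frac{420742471855}{1992}$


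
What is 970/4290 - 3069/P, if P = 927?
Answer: -136298/44187 ≈ -3.0846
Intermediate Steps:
970/4290 - 3069/P = 970/4290 - 3069/927 = 970*(1/4290) - 3069*1/927 = 97/429 - 341/103 = -136298/44187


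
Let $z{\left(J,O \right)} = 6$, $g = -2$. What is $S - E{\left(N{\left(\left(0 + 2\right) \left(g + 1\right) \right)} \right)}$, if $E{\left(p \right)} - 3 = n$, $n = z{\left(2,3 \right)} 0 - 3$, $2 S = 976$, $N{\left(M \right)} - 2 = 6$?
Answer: $488$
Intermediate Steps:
$N{\left(M \right)} = 8$ ($N{\left(M \right)} = 2 + 6 = 8$)
$S = 488$ ($S = \frac{1}{2} \cdot 976 = 488$)
$n = -3$ ($n = 6 \cdot 0 - 3 = 0 - 3 = -3$)
$E{\left(p \right)} = 0$ ($E{\left(p \right)} = 3 - 3 = 0$)
$S - E{\left(N{\left(\left(0 + 2\right) \left(g + 1\right) \right)} \right)} = 488 - 0 = 488 + 0 = 488$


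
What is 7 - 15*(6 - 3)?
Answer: -38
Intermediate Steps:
7 - 15*(6 - 3) = 7 - 15*3 = 7 - 45 = -38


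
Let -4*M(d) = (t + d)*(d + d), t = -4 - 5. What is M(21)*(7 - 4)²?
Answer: -1134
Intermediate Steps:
t = -9
M(d) = -d*(-9 + d)/2 (M(d) = -(-9 + d)*(d + d)/4 = -(-9 + d)*2*d/4 = -d*(-9 + d)/2)
M(21)*(7 - 4)² = ((½)*21*(9 - 1*21))*(7 - 4)² = ((½)*21*(9 - 21))*3² = ((½)*21*(-12))*9 = -126*9 = -1134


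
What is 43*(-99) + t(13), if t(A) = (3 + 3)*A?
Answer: -4179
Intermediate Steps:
t(A) = 6*A
43*(-99) + t(13) = 43*(-99) + 6*13 = -4257 + 78 = -4179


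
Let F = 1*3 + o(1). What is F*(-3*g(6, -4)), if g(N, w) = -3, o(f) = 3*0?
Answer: 27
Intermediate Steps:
o(f) = 0
F = 3 (F = 1*3 + 0 = 3 + 0 = 3)
F*(-3*g(6, -4)) = 3*(-3*(-3)) = 3*9 = 27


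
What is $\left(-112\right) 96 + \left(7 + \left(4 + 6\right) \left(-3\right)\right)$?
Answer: $-10775$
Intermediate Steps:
$\left(-112\right) 96 + \left(7 + \left(4 + 6\right) \left(-3\right)\right) = -10752 + \left(7 + 10 \left(-3\right)\right) = -10752 + \left(7 - 30\right) = -10752 - 23 = -10775$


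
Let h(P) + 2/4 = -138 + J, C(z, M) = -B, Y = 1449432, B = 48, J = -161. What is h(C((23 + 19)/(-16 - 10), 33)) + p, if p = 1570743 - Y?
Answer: 242023/2 ≈ 1.2101e+5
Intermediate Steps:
C(z, M) = -48 (C(z, M) = -1*48 = -48)
h(P) = -599/2 (h(P) = -½ + (-138 - 161) = -½ - 299 = -599/2)
p = 121311 (p = 1570743 - 1*1449432 = 1570743 - 1449432 = 121311)
h(C((23 + 19)/(-16 - 10), 33)) + p = -599/2 + 121311 = 242023/2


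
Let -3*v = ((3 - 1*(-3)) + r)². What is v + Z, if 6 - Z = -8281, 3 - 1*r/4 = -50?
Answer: -22663/3 ≈ -7554.3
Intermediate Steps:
r = 212 (r = 12 - 4*(-50) = 12 + 200 = 212)
v = -47524/3 (v = -((3 - 1*(-3)) + 212)²/3 = -((3 + 3) + 212)²/3 = -(6 + 212)²/3 = -⅓*218² = -⅓*47524 = -47524/3 ≈ -15841.)
Z = 8287 (Z = 6 - 1*(-8281) = 6 + 8281 = 8287)
v + Z = -47524/3 + 8287 = -22663/3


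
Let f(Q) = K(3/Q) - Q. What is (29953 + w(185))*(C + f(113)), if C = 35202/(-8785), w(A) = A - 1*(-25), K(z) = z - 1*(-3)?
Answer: -487559131489/141815 ≈ -3.4380e+6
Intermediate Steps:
K(z) = 3 + z (K(z) = z + 3 = 3 + z)
f(Q) = 3 - Q + 3/Q (f(Q) = (3 + 3/Q) - Q = 3 - Q + 3/Q)
w(A) = 25 + A (w(A) = A + 25 = 25 + A)
C = -35202/8785 (C = 35202*(-1/8785) = -35202/8785 ≈ -4.0071)
(29953 + w(185))*(C + f(113)) = (29953 + (25 + 185))*(-35202/8785 + (3 - 1*113 + 3/113)) = (29953 + 210)*(-35202/8785 + (3 - 113 + 3*(1/113))) = 30163*(-35202/8785 + (3 - 113 + 3/113)) = 30163*(-35202/8785 - 12427/113) = 30163*(-113149021/992705) = -487559131489/141815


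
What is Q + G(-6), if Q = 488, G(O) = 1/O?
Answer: 2927/6 ≈ 487.83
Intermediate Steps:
Q + G(-6) = 488 + 1/(-6) = 488 - ⅙ = 2927/6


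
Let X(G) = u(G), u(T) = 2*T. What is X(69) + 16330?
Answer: 16468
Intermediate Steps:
X(G) = 2*G
X(69) + 16330 = 2*69 + 16330 = 138 + 16330 = 16468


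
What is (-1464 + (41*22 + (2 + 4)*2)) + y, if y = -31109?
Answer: -31659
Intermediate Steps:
(-1464 + (41*22 + (2 + 4)*2)) + y = (-1464 + (41*22 + (2 + 4)*2)) - 31109 = (-1464 + (902 + 6*2)) - 31109 = (-1464 + (902 + 12)) - 31109 = (-1464 + 914) - 31109 = -550 - 31109 = -31659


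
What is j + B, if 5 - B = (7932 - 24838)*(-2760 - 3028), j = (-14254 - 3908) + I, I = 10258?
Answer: -97859827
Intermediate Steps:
j = -7904 (j = (-14254 - 3908) + 10258 = -18162 + 10258 = -7904)
B = -97851923 (B = 5 - (7932 - 24838)*(-2760 - 3028) = 5 - (-16906)*(-5788) = 5 - 1*97851928 = 5 - 97851928 = -97851923)
j + B = -7904 - 97851923 = -97859827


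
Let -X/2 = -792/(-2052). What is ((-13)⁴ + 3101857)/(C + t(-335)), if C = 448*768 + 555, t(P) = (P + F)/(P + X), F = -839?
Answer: 59913070102/6595729959 ≈ 9.0836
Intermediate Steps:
X = -44/57 (X = -(-1584)/(-2052) = -(-1584)*(-1)/2052 = -2*22/57 = -44/57 ≈ -0.77193)
t(P) = (-839 + P)/(-44/57 + P) (t(P) = (P - 839)/(P - 44/57) = (-839 + P)/(-44/57 + P))
C = 344619 (C = 344064 + 555 = 344619)
((-13)⁴ + 3101857)/(C + t(-335)) = ((-13)⁴ + 3101857)/(344619 + 57*(-839 - 335)/(-44 + 57*(-335))) = (28561 + 3101857)/(344619 + 57*(-1174)/(-44 - 19095)) = 3130418/(344619 + 57*(-1174)/(-19139)) = 3130418/(344619 + 57*(-1/19139)*(-1174)) = 3130418/(344619 + 66918/19139) = 3130418/(6595729959/19139) = 3130418*(19139/6595729959) = 59913070102/6595729959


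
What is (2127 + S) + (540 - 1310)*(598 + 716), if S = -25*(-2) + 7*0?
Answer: -1009603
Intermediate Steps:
S = 50 (S = 50 + 0 = 50)
(2127 + S) + (540 - 1310)*(598 + 716) = (2127 + 50) + (540 - 1310)*(598 + 716) = 2177 - 770*1314 = 2177 - 1011780 = -1009603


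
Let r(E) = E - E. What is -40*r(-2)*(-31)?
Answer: 0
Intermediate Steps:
r(E) = 0
-40*r(-2)*(-31) = -40*0*(-31) = 0*(-31) = 0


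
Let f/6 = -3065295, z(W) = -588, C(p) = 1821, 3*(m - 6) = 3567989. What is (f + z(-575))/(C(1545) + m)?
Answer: -27588537/1786735 ≈ -15.441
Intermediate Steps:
m = 3568007/3 (m = 6 + (⅓)*3567989 = 6 + 3567989/3 = 3568007/3 ≈ 1.1893e+6)
f = -18391770 (f = 6*(-3065295) = -18391770)
(f + z(-575))/(C(1545) + m) = (-18391770 - 588)/(1821 + 3568007/3) = -18392358/3573470/3 = -18392358*3/3573470 = -27588537/1786735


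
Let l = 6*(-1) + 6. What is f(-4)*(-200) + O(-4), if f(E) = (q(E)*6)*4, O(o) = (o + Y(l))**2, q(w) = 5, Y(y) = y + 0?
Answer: -23984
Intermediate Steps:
l = 0 (l = -6 + 6 = 0)
Y(y) = y
O(o) = o**2 (O(o) = (o + 0)**2 = o**2)
f(E) = 120 (f(E) = (5*6)*4 = 30*4 = 120)
f(-4)*(-200) + O(-4) = 120*(-200) + (-4)**2 = -24000 + 16 = -23984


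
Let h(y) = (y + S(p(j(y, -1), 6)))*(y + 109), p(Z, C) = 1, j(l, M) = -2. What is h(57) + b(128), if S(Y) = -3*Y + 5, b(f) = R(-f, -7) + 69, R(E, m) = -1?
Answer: 9862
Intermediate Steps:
b(f) = 68 (b(f) = -1 + 69 = 68)
S(Y) = 5 - 3*Y
h(y) = (2 + y)*(109 + y) (h(y) = (y + (5 - 3*1))*(y + 109) = (y + (5 - 3))*(109 + y) = (y + 2)*(109 + y) = (2 + y)*(109 + y))
h(57) + b(128) = (218 + 57**2 + 111*57) + 68 = (218 + 3249 + 6327) + 68 = 9794 + 68 = 9862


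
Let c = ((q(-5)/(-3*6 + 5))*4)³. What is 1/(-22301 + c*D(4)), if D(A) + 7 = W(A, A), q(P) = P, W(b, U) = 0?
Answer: -2197/49051297 ≈ -4.4790e-5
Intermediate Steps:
D(A) = -7 (D(A) = -7 + 0 = -7)
c = 8000/2197 (c = (-5/(-3*6 + 5)*4)³ = (-5/(-18 + 5)*4)³ = (-5/(-13)*4)³ = (-5*(-1/13)*4)³ = ((5/13)*4)³ = (20/13)³ = 8000/2197 ≈ 3.6413)
1/(-22301 + c*D(4)) = 1/(-22301 + (8000/2197)*(-7)) = 1/(-22301 - 56000/2197) = 1/(-49051297/2197) = -2197/49051297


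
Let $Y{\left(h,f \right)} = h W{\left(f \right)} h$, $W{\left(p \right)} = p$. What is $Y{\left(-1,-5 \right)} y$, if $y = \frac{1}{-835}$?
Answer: $\frac{1}{167} \approx 0.005988$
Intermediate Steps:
$Y{\left(h,f \right)} = f h^{2}$ ($Y{\left(h,f \right)} = h f h = f h h = f h^{2}$)
$y = - \frac{1}{835} \approx -0.0011976$
$Y{\left(-1,-5 \right)} y = - 5 \left(-1\right)^{2} \left(- \frac{1}{835}\right) = \left(-5\right) 1 \left(- \frac{1}{835}\right) = \left(-5\right) \left(- \frac{1}{835}\right) = \frac{1}{167}$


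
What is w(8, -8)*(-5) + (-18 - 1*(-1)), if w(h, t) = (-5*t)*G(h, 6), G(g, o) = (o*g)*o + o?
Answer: -58817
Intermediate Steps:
G(g, o) = o + g*o**2 (G(g, o) = (g*o)*o + o = g*o**2 + o = o + g*o**2)
w(h, t) = -5*t*(6 + 36*h) (w(h, t) = (-5*t)*(6*(1 + h*6)) = (-5*t)*(6*(1 + 6*h)) = (-5*t)*(6 + 36*h) = -5*t*(6 + 36*h))
w(8, -8)*(-5) + (-18 - 1*(-1)) = -30*(-8)*(1 + 6*8)*(-5) + (-18 - 1*(-1)) = -30*(-8)*(1 + 48)*(-5) + (-18 + 1) = -30*(-8)*49*(-5) - 17 = 11760*(-5) - 17 = -58800 - 17 = -58817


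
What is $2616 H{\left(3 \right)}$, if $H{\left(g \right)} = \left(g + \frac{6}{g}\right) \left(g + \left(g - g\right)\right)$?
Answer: $39240$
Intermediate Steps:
$H{\left(g \right)} = g \left(g + \frac{6}{g}\right)$ ($H{\left(g \right)} = \left(g + \frac{6}{g}\right) \left(g + 0\right) = \left(g + \frac{6}{g}\right) g = g \left(g + \frac{6}{g}\right)$)
$2616 H{\left(3 \right)} = 2616 \left(6 + 3^{2}\right) = 2616 \left(6 + 9\right) = 2616 \cdot 15 = 39240$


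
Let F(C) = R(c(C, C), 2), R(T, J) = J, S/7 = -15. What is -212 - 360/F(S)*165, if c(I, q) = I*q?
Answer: -29912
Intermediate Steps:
S = -105 (S = 7*(-15) = -105)
F(C) = 2
-212 - 360/F(S)*165 = -212 - 360/2*165 = -212 - 360*1/2*165 = -212 - 180*165 = -212 - 29700 = -29912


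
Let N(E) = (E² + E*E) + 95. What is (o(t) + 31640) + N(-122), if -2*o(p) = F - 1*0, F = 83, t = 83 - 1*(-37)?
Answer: 122923/2 ≈ 61462.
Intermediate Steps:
t = 120 (t = 83 + 37 = 120)
o(p) = -83/2 (o(p) = -(83 - 1*0)/2 = -(83 + 0)/2 = -½*83 = -83/2)
N(E) = 95 + 2*E² (N(E) = (E² + E²) + 95 = 2*E² + 95 = 95 + 2*E²)
(o(t) + 31640) + N(-122) = (-83/2 + 31640) + (95 + 2*(-122)²) = 63197/2 + (95 + 2*14884) = 63197/2 + (95 + 29768) = 63197/2 + 29863 = 122923/2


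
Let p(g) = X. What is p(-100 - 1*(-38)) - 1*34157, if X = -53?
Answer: -34210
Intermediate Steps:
p(g) = -53
p(-100 - 1*(-38)) - 1*34157 = -53 - 1*34157 = -53 - 34157 = -34210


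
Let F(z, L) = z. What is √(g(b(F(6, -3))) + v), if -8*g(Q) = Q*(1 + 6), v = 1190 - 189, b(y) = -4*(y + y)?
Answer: √1043 ≈ 32.296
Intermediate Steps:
b(y) = -8*y
v = 1001
g(Q) = -7*Q/8 (g(Q) = -Q*(1 + 6)/8 = -Q*7/8 = -7*Q/8)
√(g(b(F(6, -3))) + v) = √(-(-7)*6 + 1001) = √(-7/8*(-48) + 1001) = √(42 + 1001) = √1043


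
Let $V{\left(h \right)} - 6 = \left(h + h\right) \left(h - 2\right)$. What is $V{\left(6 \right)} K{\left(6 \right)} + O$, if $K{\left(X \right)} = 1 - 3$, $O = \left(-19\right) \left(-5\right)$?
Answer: $-13$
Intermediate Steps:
$V{\left(h \right)} = 6 + 2 h \left(-2 + h\right)$ ($V{\left(h \right)} = 6 + \left(h + h\right) \left(h - 2\right) = 6 + 2 h \left(-2 + h\right)$)
$O = 95$
$K{\left(X \right)} = -2$
$V{\left(6 \right)} K{\left(6 \right)} + O = \left(6 - 24 + 2 \cdot 6^{2}\right) \left(-2\right) + 95 = \left(6 - 24 + 2 \cdot 36\right) \left(-2\right) + 95 = \left(6 - 24 + 72\right) \left(-2\right) + 95 = 54 \left(-2\right) + 95 = -108 + 95 = -13$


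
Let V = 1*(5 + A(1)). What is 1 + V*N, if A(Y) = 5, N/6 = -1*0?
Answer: 1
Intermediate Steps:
N = 0 (N = 6*(-1*0) = 6*0 = 0)
V = 10 (V = 1*(5 + 5) = 1*10 = 10)
1 + V*N = 1 + 10*0 = 1 + 0 = 1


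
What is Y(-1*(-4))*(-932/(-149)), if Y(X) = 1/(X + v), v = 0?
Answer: 233/149 ≈ 1.5638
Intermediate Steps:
Y(X) = 1/X (Y(X) = 1/(X + 0) = 1/X)
Y(-1*(-4))*(-932/(-149)) = (-932/(-149))/((-1*(-4))) = (-932*(-1/149))/4 = (¼)*(932/149) = 233/149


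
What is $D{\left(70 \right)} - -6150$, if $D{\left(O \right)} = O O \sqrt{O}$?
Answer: $6150 + 4900 \sqrt{70} \approx 47146.0$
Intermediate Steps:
$D{\left(O \right)} = O^{\frac{5}{2}}$ ($D{\left(O \right)} = O^{2} \sqrt{O} = O^{\frac{5}{2}}$)
$D{\left(70 \right)} - -6150 = 70^{\frac{5}{2}} - -6150 = 4900 \sqrt{70} + 6150 = 6150 + 4900 \sqrt{70}$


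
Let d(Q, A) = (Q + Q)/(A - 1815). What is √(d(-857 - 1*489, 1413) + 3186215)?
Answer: √128726542761/201 ≈ 1785.0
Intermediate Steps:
d(Q, A) = 2*Q/(-1815 + A) (d(Q, A) = (2*Q)/(-1815 + A) = 2*Q/(-1815 + A))
√(d(-857 - 1*489, 1413) + 3186215) = √(2*(-857 - 1*489)/(-1815 + 1413) + 3186215) = √(2*(-857 - 489)/(-402) + 3186215) = √(2*(-1346)*(-1/402) + 3186215) = √(1346/201 + 3186215) = √(640430561/201) = √128726542761/201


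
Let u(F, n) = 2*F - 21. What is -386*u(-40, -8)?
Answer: 38986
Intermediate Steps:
u(F, n) = -21 + 2*F
-386*u(-40, -8) = -386*(-21 + 2*(-40)) = -386*(-21 - 80) = -386*(-101) = 38986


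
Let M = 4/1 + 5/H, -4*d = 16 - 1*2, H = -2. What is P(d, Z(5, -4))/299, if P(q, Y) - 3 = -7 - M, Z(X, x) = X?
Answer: -11/598 ≈ -0.018395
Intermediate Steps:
d = -7/2 (d = -(16 - 1*2)/4 = -(16 - 2)/4 = -¼*14 = -7/2 ≈ -3.5000)
M = 3/2 (M = 4/1 + 5/(-2) = 4*1 + 5*(-½) = 4 - 5/2 = 3/2 ≈ 1.5000)
P(q, Y) = -11/2 (P(q, Y) = 3 + (-7 - 1*3/2) = 3 + (-7 - 3/2) = 3 - 17/2 = -11/2)
P(d, Z(5, -4))/299 = -11/2/299 = -11/2*1/299 = -11/598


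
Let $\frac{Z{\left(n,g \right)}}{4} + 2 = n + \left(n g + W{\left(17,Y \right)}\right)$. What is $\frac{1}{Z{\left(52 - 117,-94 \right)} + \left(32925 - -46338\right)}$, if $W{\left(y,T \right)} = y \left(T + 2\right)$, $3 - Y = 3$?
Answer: $\frac{1}{103571} \approx 9.6552 \cdot 10^{-6}$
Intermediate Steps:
$Y = 0$ ($Y = 3 - 3 = 0$)
$W{\left(y,T \right)} = y \left(2 + T\right)$
$Z{\left(n,g \right)} = 128 + 4 n + 4 g n$ ($Z{\left(n,g \right)} = -8 + 4 \left(n + \left(n g + 17 \left(2 + 0\right)\right)\right) = -8 + 4 \left(n + \left(g n + 17 \cdot 2\right)\right) = -8 + 4 \left(n + \left(g n + 34\right)\right) = -8 + 4 \left(n + \left(34 + g n\right)\right) = -8 + 4 \left(34 + n + g n\right) = -8 + \left(136 + 4 n + 4 g n\right) = 128 + 4 n + 4 g n$)
$\frac{1}{Z{\left(52 - 117,-94 \right)} + \left(32925 - -46338\right)} = \frac{1}{\left(128 + 4 \left(52 - 117\right) + 4 \left(-94\right) \left(52 - 117\right)\right) + \left(32925 - -46338\right)} = \frac{1}{\left(128 + 4 \left(52 - 117\right) + 4 \left(-94\right) \left(52 - 117\right)\right) + \left(32925 + 46338\right)} = \frac{1}{\left(128 + 4 \left(-65\right) + 4 \left(-94\right) \left(-65\right)\right) + 79263} = \frac{1}{\left(128 - 260 + 24440\right) + 79263} = \frac{1}{24308 + 79263} = \frac{1}{103571}$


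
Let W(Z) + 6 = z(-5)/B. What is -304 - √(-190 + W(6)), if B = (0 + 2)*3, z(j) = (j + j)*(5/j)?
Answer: -304 - I*√1749/3 ≈ -304.0 - 13.94*I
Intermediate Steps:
z(j) = 10 (z(j) = (2*j)*(5/j) = 10)
B = 6 (B = 2*3 = 6)
W(Z) = -13/3 (W(Z) = -6 + 10/6 = -6 + 10*(⅙) = -6 + 5/3 = -13/3)
-304 - √(-190 + W(6)) = -304 - √(-190 - 13/3) = -304 - √(-583/3) = -304 - I*√1749/3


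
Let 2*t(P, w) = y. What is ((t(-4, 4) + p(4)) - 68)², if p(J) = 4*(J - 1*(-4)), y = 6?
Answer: 1089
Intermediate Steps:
p(J) = 16 + 4*J (p(J) = 4*(J + 4) = 4*(4 + J) = 16 + 4*J)
t(P, w) = 3 (t(P, w) = (½)*6 = 3)
((t(-4, 4) + p(4)) - 68)² = ((3 + (16 + 4*4)) - 68)² = ((3 + (16 + 16)) - 68)² = ((3 + 32) - 68)² = (35 - 68)² = (-33)² = 1089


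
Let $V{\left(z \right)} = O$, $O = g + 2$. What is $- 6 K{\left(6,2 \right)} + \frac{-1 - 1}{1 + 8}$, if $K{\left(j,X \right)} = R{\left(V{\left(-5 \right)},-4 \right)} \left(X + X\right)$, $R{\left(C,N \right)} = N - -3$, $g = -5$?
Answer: $\frac{214}{9} \approx 23.778$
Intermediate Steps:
$O = -3$ ($O = -5 + 2 = -3$)
$V{\left(z \right)} = -3$
$R{\left(C,N \right)} = 3 + N$ ($R{\left(C,N \right)} = N + 3 = 3 + N$)
$K{\left(j,X \right)} = - 2 X$ ($K{\left(j,X \right)} = \left(3 - 4\right) \left(X + X\right) = - 2 X$)
$- 6 K{\left(6,2 \right)} + \frac{-1 - 1}{1 + 8} = - 6 \left(\left(-2\right) 2\right) + \frac{-1 - 1}{1 + 8} = \left(-6\right) \left(-4\right) - \frac{2}{9} = 24 - \frac{2}{9} = \frac{214}{9}$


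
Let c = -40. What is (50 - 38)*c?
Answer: -480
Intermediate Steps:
(50 - 38)*c = (50 - 38)*(-40) = 12*(-40) = -480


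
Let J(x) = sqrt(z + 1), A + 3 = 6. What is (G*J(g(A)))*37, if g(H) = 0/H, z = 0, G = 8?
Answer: 296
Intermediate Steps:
A = 3 (A = -3 + 6 = 3)
g(H) = 0
J(x) = 1 (J(x) = sqrt(0 + 1) = sqrt(1) = 1)
(G*J(g(A)))*37 = (8*1)*37 = 8*37 = 296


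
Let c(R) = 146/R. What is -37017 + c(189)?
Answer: -6996067/189 ≈ -37016.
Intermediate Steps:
-37017 + c(189) = -37017 + 146/189 = -6996067/189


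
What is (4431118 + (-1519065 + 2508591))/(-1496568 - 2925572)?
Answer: -1355161/1105535 ≈ -1.2258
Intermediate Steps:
(4431118 + (-1519065 + 2508591))/(-1496568 - 2925572) = (4431118 + 989526)/(-4422140) = 5420644*(-1/4422140) = -1355161/1105535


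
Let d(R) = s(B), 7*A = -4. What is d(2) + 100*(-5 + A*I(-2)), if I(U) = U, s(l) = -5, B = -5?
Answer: -2735/7 ≈ -390.71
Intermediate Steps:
A = -4/7 (A = (⅐)*(-4) = -4/7 ≈ -0.57143)
d(R) = -5
d(2) + 100*(-5 + A*I(-2)) = -5 + 100*(-5 - 4/7*(-2)) = -5 + 100*(-5 + 8/7) = -5 + 100*(-27/7) = -5 - 2700/7 = -2735/7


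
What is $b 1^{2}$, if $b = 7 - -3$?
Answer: $10$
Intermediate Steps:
$b = 10$ ($b = 7 + 3 = 10$)
$b 1^{2} = 10 \cdot 1^{2} = 10 \cdot 1 = 10$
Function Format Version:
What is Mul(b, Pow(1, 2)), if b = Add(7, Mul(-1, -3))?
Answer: 10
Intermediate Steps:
b = 10 (b = Add(7, 3) = 10)
Mul(b, Pow(1, 2)) = Mul(10, Pow(1, 2)) = Mul(10, 1) = 10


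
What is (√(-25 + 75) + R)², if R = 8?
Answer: 114 + 80*√2 ≈ 227.14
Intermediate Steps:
(√(-25 + 75) + R)² = (√(-25 + 75) + 8)² = (√50 + 8)² = (5*√2 + 8)² = (8 + 5*√2)²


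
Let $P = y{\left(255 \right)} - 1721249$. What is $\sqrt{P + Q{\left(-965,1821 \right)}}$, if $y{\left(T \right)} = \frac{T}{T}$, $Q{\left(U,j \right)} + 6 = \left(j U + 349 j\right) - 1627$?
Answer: $i \sqrt{2844617} \approx 1686.6 i$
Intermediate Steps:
$Q{\left(U,j \right)} = -1633 + 349 j + U j$ ($Q{\left(U,j \right)} = -6 - \left(1627 - 349 j - j U\right) = -6 - \left(1627 - 349 j - U j\right) = -6 + \left(-1627 + 349 j + U j\right) = -1633 + 349 j + U j$)
$y{\left(T \right)} = 1$
$P = -1721248$ ($P = 1 - 1721249 = -1721248$)
$\sqrt{P + Q{\left(-965,1821 \right)}} = \sqrt{-1721248 - 1123369} = \sqrt{-2844617} = i \sqrt{2844617}$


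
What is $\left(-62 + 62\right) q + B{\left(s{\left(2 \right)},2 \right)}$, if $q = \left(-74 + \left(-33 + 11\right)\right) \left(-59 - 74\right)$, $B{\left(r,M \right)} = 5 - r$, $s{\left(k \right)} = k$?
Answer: $3$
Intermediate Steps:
$q = 12768$ ($q = \left(-74 - 22\right) \left(-133\right) = \left(-96\right) \left(-133\right) = 12768$)
$\left(-62 + 62\right) q + B{\left(s{\left(2 \right)},2 \right)} = \left(-62 + 62\right) 12768 + \left(5 - 2\right) = 0 \cdot 12768 + \left(5 - 2\right) = 0 + 3 = 3$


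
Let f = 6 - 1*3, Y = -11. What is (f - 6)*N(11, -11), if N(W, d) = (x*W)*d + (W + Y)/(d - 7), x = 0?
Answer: 0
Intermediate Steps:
f = 3 (f = 6 - 3 = 3)
N(W, d) = (-11 + W)/(-7 + d) (N(W, d) = (0*W)*d + (W - 11)/(d - 7) = 0*d + (-11 + W)/(-7 + d) = 0 + (-11 + W)/(-7 + d) = (-11 + W)/(-7 + d))
(f - 6)*N(11, -11) = (3 - 6)*((-11 + 11)/(-7 - 11)) = -3*0/(-18) = -(-1)*0/6 = -3*0 = 0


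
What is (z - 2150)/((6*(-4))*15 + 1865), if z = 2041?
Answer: -109/1505 ≈ -0.072425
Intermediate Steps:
(z - 2150)/((6*(-4))*15 + 1865) = (2041 - 2150)/((6*(-4))*15 + 1865) = -109/(-24*15 + 1865) = -109/(-360 + 1865) = -109/1505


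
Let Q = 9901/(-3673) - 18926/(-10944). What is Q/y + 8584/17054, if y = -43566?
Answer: 3758318259073103/7466395089292992 ≈ 0.50336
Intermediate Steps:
Q = -19420673/20098656 (Q = 9901*(-1/3673) - 18926*(-1/10944) = -9901/3673 + 9463/5472 = -19420673/20098656 ≈ -0.96627)
Q/y + 8584/17054 = -19420673/20098656/(-43566) + 8584/17054 = -19420673/20098656*(-1/43566) + 8584*(1/17054) = 19420673/875618047296 + 4292/8527 = 3758318259073103/7466395089292992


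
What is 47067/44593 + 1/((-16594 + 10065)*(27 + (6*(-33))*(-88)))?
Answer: 5362699986200/5080818460347 ≈ 1.0555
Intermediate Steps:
47067/44593 + 1/((-16594 + 10065)*(27 + (6*(-33))*(-88))) = 47067*(1/44593) + 1/((-6529)*(27 - 198*(-88))) = 47067/44593 - 1/(6529*(27 + 17424)) = 47067/44593 - 1/6529/17451 = 47067/44593 - 1/6529*1/17451 = 47067/44593 - 1/113937579 = 5362699986200/5080818460347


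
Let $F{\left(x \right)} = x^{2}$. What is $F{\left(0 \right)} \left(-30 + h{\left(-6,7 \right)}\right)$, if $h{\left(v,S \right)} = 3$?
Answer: $0$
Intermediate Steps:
$F{\left(0 \right)} \left(-30 + h{\left(-6,7 \right)}\right) = 0^{2} \left(-30 + 3\right) = 0 \left(-27\right) = 0$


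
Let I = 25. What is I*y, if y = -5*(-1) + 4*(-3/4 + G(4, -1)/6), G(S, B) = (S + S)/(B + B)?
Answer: -50/3 ≈ -16.667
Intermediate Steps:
G(S, B) = S/B (G(S, B) = (2*S)/((2*B)) = (2*S)*(1/(2*B)) = S/B)
y = -⅔ (y = -5*(-1) + 4*(-3/4 + (4/(-1))/6) = 5 + 4*(-3*¼ + (4*(-1))*(⅙)) = 5 + 4*(-¾ - 4*⅙) = 5 + 4*(-¾ - ⅔) = 5 + 4*(-17/12) = 5 - 17/3 = -⅔ ≈ -0.66667)
I*y = 25*(-⅔) = -50/3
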